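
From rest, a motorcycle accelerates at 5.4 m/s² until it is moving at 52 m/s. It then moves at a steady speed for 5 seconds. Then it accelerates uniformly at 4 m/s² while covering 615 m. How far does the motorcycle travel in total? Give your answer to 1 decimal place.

1125.4 m

Phase 1 (accelerating): v₀ = 0 m/s, a = 5.4 m/s².
v = v₀ + at → t = (52 − 0) / 5.4 = 9.63 s
v² = v₀² + 2aΔx → Δx = (52² − 0²)/(2·5.4) = 250 m

Phase 2 (constant speed): v₀ = 52.0 m/s, a = 0 m/s².
v = v₀ + at = 52.0 + (0)(5) = 52.0 m/s
Δx = v₀t + ½at² = 52.0·5 + 0.5·0·5² = 260 m

Phase 3 (accelerating): v₀ = 52.0 m/s, a = 4 m/s².
v² = v₀² + 2aΔx = 52.0² + 2·4·615 = 7620 → v = 87.3 m/s
t = (v − v₀)/a = (87.3 − 52.0)/4 = 8.83 s
Total distance = 250 + 260 + 615 = 1130 m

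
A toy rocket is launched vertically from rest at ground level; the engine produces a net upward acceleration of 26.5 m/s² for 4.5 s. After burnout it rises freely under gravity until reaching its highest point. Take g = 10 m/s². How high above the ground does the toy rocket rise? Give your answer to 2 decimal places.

Phase 1 (powered ascent): v₀ = 0 m/s, a = 26.5 m/s².
v = v₀ + at = 0 + (26.5)(4.5) = 119 m/s
Δx = v₀t + ½at² = 0·4.5 + 0.5·26.5·4.5² = 268 m

Phase 2 (coasting upward): v₀ = 119 m/s, a = -10 m/s².
v = v₀ + at → t = (0 − 119) / -10 = 11.9 s
v² = v₀² + 2aΔx → Δx = (0² − 119²)/(2·-10) = 711 m
Maximum height = 268 + 711 = 979 m

979.34 m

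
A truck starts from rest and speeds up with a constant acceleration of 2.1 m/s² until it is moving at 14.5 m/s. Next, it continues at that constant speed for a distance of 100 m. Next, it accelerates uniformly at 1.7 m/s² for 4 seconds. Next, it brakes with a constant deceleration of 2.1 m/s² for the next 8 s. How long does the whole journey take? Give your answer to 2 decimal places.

Phase 1 (accelerating): v₀ = 0 m/s, a = 2.1 m/s².
v = v₀ + at → t = (14.5 − 0) / 2.1 = 6.90 s
v² = v₀² + 2aΔx → Δx = (14.5² − 0²)/(2·2.1) = 50.1 m

Phase 2 (constant speed): v₀ = 14.5 m/s, a = 0 m/s².
Constant speed: t = d/v = 100/14.5 = 6.90 s

Phase 3 (accelerating): v₀ = 14.5 m/s, a = 1.7 m/s².
v = v₀ + at = 14.5 + (1.7)(4) = 21.3 m/s
Δx = v₀t + ½at² = 14.5·4 + 0.5·1.7·4² = 71.6 m

Phase 4 (decelerating): v₀ = 21.3 m/s, a = -2.1 m/s².
v = v₀ + at = 21.3 + (-2.1)(8) = 4.50 m/s
Δx = v₀t + ½at² = 21.3·8 + 0.5·-2.1·8² = 103 m
Total time = 6.90 + 6.90 + 4.00 + 8.00 = 25.8 s

25.80 s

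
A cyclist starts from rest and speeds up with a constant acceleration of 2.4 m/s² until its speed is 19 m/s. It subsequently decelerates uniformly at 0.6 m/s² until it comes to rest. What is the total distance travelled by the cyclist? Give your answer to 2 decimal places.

Phase 1 (accelerating): v₀ = 0 m/s, a = 2.4 m/s².
v = v₀ + at → t = (19 − 0) / 2.4 = 7.92 s
v² = v₀² + 2aΔx → Δx = (19² − 0²)/(2·2.4) = 75.2 m

Phase 2 (decelerating): v₀ = 19.0 m/s, a = -0.6 m/s².
v = v₀ + at → t = (0 − 19.0) / -0.6 = 31.7 s
v² = v₀² + 2aΔx → Δx = (0² − 19.0²)/(2·-0.6) = 301 m
Total distance = 75.2 + 301 = 376 m

376.04 m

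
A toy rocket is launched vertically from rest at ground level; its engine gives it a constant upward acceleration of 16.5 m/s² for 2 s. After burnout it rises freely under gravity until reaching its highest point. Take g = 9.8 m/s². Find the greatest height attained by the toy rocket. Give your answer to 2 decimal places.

Phase 1 (powered ascent): v₀ = 0 m/s, a = 16.5 m/s².
v = v₀ + at = 0 + (16.5)(2) = 33.0 m/s
Δx = v₀t + ½at² = 0·2 + 0.5·16.5·2² = 33.0 m

Phase 2 (coasting upward): v₀ = 33.0 m/s, a = -9.8 m/s².
v = v₀ + at → t = (0 − 33.0) / -9.8 = 3.37 s
v² = v₀² + 2aΔx → Δx = (0² − 33.0²)/(2·-9.8) = 55.6 m
Maximum height = 33.0 + 55.6 = 88.6 m

88.56 m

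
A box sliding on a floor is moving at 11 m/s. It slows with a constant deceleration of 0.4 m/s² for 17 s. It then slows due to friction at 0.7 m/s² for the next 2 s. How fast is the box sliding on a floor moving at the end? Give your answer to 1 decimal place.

Phase 1 (decelerating): v₀ = 11.0 m/s, a = -0.4 m/s².
v = v₀ + at = 11.0 + (-0.4)(17) = 4.20 m/s
Δx = v₀t + ½at² = 11.0·17 + 0.5·-0.4·17² = 129 m

Phase 2 (decelerating): v₀ = 4.20 m/s, a = -0.7 m/s².
v = v₀ + at = 4.20 + (-0.7)(2) = 2.80 m/s
Δx = v₀t + ½at² = 4.20·2 + 0.5·-0.7·2² = 7.00 m
Final speed = 2.80 m/s

2.8 m/s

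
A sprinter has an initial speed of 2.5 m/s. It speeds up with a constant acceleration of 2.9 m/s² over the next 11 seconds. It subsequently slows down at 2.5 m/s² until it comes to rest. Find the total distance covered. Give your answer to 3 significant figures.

Phase 1 (accelerating): v₀ = 2.50 m/s, a = 2.9 m/s².
v = v₀ + at = 2.50 + (2.9)(11) = 34.4 m/s
Δx = v₀t + ½at² = 2.50·11 + 0.5·2.9·11² = 203 m

Phase 2 (decelerating): v₀ = 34.4 m/s, a = -2.5 m/s².
v = v₀ + at → t = (0 − 34.4) / -2.5 = 13.8 s
v² = v₀² + 2aΔx → Δx = (0² − 34.4²)/(2·-2.5) = 237 m
Total distance = 203 + 237 = 440 m

440 m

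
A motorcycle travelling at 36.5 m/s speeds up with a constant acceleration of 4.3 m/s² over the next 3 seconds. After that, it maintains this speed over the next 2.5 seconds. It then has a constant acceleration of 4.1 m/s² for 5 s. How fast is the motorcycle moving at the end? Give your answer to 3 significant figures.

69.9 m/s

Phase 1 (accelerating): v₀ = 36.5 m/s, a = 4.3 m/s².
v = v₀ + at = 36.5 + (4.3)(3) = 49.4 m/s
Δx = v₀t + ½at² = 36.5·3 + 0.5·4.3·3² = 129 m

Phase 2 (constant speed): v₀ = 49.4 m/s, a = 0 m/s².
v = v₀ + at = 49.4 + (0)(2.5) = 49.4 m/s
Δx = v₀t + ½at² = 49.4·2.5 + 0.5·0·2.5² = 124 m

Phase 3 (accelerating): v₀ = 49.4 m/s, a = 4.1 m/s².
v = v₀ + at = 49.4 + (4.1)(5) = 69.9 m/s
Δx = v₀t + ½at² = 49.4·5 + 0.5·4.1·5² = 298 m
Final speed = 69.9 m/s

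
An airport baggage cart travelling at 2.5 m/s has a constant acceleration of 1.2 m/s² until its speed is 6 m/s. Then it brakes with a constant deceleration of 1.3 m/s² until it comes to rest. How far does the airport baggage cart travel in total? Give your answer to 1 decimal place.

Phase 1 (accelerating): v₀ = 2.50 m/s, a = 1.2 m/s².
v = v₀ + at → t = (6 − 2.50) / 1.2 = 2.92 s
v² = v₀² + 2aΔx → Δx = (6² − 2.50²)/(2·1.2) = 12.4 m

Phase 2 (decelerating): v₀ = 6.00 m/s, a = -1.3 m/s².
v = v₀ + at → t = (0 − 6.00) / -1.3 = 4.62 s
v² = v₀² + 2aΔx → Δx = (0² − 6.00²)/(2·-1.3) = 13.8 m
Total distance = 12.4 + 13.8 = 26.2 m

26.2 m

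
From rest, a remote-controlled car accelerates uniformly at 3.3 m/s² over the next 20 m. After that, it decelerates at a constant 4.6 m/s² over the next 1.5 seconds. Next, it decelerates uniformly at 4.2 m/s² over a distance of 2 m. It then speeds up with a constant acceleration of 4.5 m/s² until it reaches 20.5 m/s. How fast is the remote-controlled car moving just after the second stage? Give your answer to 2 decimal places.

Phase 1 (accelerating): v₀ = 0 m/s, a = 3.3 m/s².
v² = v₀² + 2aΔx = 0² + 2·3.3·20 = 132 → v = 11.5 m/s
t = (v − v₀)/a = (11.5 − 0)/3.3 = 3.48 s

Phase 2 (decelerating): v₀ = 11.5 m/s, a = -4.6 m/s².
v = v₀ + at = 11.5 + (-4.6)(1.5) = 4.59 m/s
Δx = v₀t + ½at² = 11.5·1.5 + 0.5·-4.6·1.5² = 12.1 m
Speed at end of phase 2 = 4.59 m/s

4.59 m/s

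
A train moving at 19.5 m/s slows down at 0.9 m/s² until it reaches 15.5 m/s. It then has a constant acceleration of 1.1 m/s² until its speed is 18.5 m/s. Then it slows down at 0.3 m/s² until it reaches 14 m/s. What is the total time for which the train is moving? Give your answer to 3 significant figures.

Phase 1 (decelerating): v₀ = 19.5 m/s, a = -0.9 m/s².
v = v₀ + at → t = (15.5 − 19.5) / -0.9 = 4.44 s
v² = v₀² + 2aΔx → Δx = (15.5² − 19.5²)/(2·-0.9) = 77.8 m

Phase 2 (accelerating): v₀ = 15.5 m/s, a = 1.1 m/s².
v = v₀ + at → t = (18.5 − 15.5) / 1.1 = 2.73 s
v² = v₀² + 2aΔx → Δx = (18.5² − 15.5²)/(2·1.1) = 46.4 m

Phase 3 (decelerating): v₀ = 18.5 m/s, a = -0.3 m/s².
v = v₀ + at → t = (14 − 18.5) / -0.3 = 15.0 s
v² = v₀² + 2aΔx → Δx = (14² − 18.5²)/(2·-0.3) = 244 m
Total time = 4.44 + 2.73 + 15.0 = 22.2 s

22.2 s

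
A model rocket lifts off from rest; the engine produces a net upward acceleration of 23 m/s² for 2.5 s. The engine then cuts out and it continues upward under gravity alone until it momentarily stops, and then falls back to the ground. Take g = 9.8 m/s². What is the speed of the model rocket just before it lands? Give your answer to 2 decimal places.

68.67 m/s

Phase 1 (powered ascent): v₀ = 0 m/s, a = 23 m/s².
v = v₀ + at = 0 + (23)(2.5) = 57.5 m/s
Δx = v₀t + ½at² = 0·2.5 + 0.5·23·2.5² = 71.9 m

Phase 2 (coasting upward): v₀ = 57.5 m/s, a = -9.8 m/s².
v = v₀ + at → t = (0 − 57.5) / -9.8 = 5.87 s
v² = v₀² + 2aΔx → Δx = (0² − 57.5²)/(2·-9.8) = 169 m

Phase 3 (free fall): v₀ = 0 m/s, a = -9.8 m/s².
Falls 241 m from rest: t = √(2·241/9.8) = 7.01 s; v = g·t = 68.7 m/s.
Impact speed = 68.7 m/s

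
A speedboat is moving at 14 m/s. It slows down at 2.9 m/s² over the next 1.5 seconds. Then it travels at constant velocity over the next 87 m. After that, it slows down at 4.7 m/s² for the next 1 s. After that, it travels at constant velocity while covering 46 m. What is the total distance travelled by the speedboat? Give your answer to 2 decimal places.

158.04 m

Phase 1 (decelerating): v₀ = 14.0 m/s, a = -2.9 m/s².
v = v₀ + at = 14.0 + (-2.9)(1.5) = 9.65 m/s
Δx = v₀t + ½at² = 14.0·1.5 + 0.5·-2.9·1.5² = 17.7 m

Phase 2 (constant speed): v₀ = 9.65 m/s, a = 0 m/s².
Constant speed: t = d/v = 87/9.65 = 9.02 s

Phase 3 (decelerating): v₀ = 9.65 m/s, a = -4.7 m/s².
v = v₀ + at = 9.65 + (-4.7)(1) = 4.95 m/s
Δx = v₀t + ½at² = 9.65·1 + 0.5·-4.7·1² = 7.30 m

Phase 4 (constant speed): v₀ = 4.95 m/s, a = 0 m/s².
Constant speed: t = d/v = 46/4.95 = 9.29 s
Total distance = 17.7 + 87.0 + 7.30 + 46.0 = 158 m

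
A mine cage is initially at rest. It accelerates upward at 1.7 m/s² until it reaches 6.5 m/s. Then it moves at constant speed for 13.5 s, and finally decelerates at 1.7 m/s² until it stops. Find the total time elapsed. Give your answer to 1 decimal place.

21.1 s

Phase 1 (accelerating): v₀ = 0 m/s, a = 1.7 m/s².
v = v₀ + at → t = (6.5 − 0) / 1.7 = 3.82 s
v² = v₀² + 2aΔx → Δx = (6.5² − 0²)/(2·1.7) = 12.4 m

Phase 2 (constant speed): v₀ = 6.50 m/s, a = 0 m/s².
v = v₀ + at = 6.50 + (0)(13.5) = 6.50 m/s
Δx = v₀t + ½at² = 6.50·13.5 + 0.5·0·13.5² = 87.8 m

Phase 3 (decelerating): v₀ = 6.50 m/s, a = -1.7 m/s².
v = v₀ + at → t = (0 − 6.50) / -1.7 = 3.82 s
v² = v₀² + 2aΔx → Δx = (0² − 6.50²)/(2·-1.7) = 12.4 m
Total time = 3.82 + 13.5 + 3.82 = 21.1 s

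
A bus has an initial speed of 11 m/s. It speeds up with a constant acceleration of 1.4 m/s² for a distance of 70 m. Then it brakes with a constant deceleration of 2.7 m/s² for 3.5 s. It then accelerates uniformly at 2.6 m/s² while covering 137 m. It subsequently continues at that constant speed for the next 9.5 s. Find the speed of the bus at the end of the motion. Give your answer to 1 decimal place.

Phase 1 (accelerating): v₀ = 11.0 m/s, a = 1.4 m/s².
v² = v₀² + 2aΔx = 11.0² + 2·1.4·70 = 317 → v = 17.8 m/s
t = (v − v₀)/a = (17.8 − 11.0)/1.4 = 4.86 s

Phase 2 (decelerating): v₀ = 17.8 m/s, a = -2.7 m/s².
v = v₀ + at = 17.8 + (-2.7)(3.5) = 8.35 m/s
Δx = v₀t + ½at² = 17.8·3.5 + 0.5·-2.7·3.5² = 45.8 m

Phase 3 (accelerating): v₀ = 8.35 m/s, a = 2.6 m/s².
v² = v₀² + 2aΔx = 8.35² + 2·2.6·137 = 782 → v = 28.0 m/s
t = (v − v₀)/a = (28.0 − 8.35)/2.6 = 7.54 s

Phase 4 (constant speed): v₀ = 28.0 m/s, a = 0 m/s².
v = v₀ + at = 28.0 + (0)(9.5) = 28.0 m/s
Δx = v₀t + ½at² = 28.0·9.5 + 0.5·0·9.5² = 266 m
Final speed = 28.0 m/s

28.0 m/s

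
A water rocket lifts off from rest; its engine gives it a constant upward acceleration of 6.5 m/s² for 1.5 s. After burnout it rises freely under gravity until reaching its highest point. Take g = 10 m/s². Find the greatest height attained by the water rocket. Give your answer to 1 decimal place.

Phase 1 (powered ascent): v₀ = 0 m/s, a = 6.5 m/s².
v = v₀ + at = 0 + (6.5)(1.5) = 9.75 m/s
Δx = v₀t + ½at² = 0·1.5 + 0.5·6.5·1.5² = 7.31 m

Phase 2 (coasting upward): v₀ = 9.75 m/s, a = -10 m/s².
v = v₀ + at → t = (0 − 9.75) / -10 = 0.975 s
v² = v₀² + 2aΔx → Δx = (0² − 9.75²)/(2·-10) = 4.75 m
Maximum height = 7.31 + 4.75 = 12.1 m

12.1 m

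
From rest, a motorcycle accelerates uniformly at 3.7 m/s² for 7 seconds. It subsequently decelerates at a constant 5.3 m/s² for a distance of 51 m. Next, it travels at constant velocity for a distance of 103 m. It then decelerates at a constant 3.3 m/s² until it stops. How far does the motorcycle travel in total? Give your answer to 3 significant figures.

264 m

Phase 1 (accelerating): v₀ = 0 m/s, a = 3.7 m/s².
v = v₀ + at = 0 + (3.7)(7) = 25.9 m/s
Δx = v₀t + ½at² = 0·7 + 0.5·3.7·7² = 90.7 m

Phase 2 (decelerating): v₀ = 25.9 m/s, a = -5.3 m/s².
v² = v₀² + 2aΔx = 25.9² + 2·-5.3·51 = 130 → v = 11.4 m/s
t = (v − v₀)/a = (11.4 − 25.9)/-5.3 = 2.73 s

Phase 3 (constant speed): v₀ = 11.4 m/s, a = 0 m/s².
Constant speed: t = d/v = 103/11.4 = 9.03 s

Phase 4 (decelerating): v₀ = 11.4 m/s, a = -3.3 m/s².
v = v₀ + at → t = (0 − 11.4) / -3.3 = 3.46 s
v² = v₀² + 2aΔx → Δx = (0² − 11.4²)/(2·-3.3) = 19.7 m
Total distance = 90.7 + 51.0 + 103 + 19.7 = 264 m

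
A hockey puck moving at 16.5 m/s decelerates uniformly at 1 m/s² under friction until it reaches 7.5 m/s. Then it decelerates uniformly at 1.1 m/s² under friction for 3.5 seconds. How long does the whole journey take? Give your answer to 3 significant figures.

12.5 s

Phase 1 (decelerating): v₀ = 16.5 m/s, a = -1 m/s².
v = v₀ + at → t = (7.5 − 16.5) / -1 = 9.00 s
v² = v₀² + 2aΔx → Δx = (7.5² − 16.5²)/(2·-1) = 108 m

Phase 2 (decelerating): v₀ = 7.50 m/s, a = -1.1 m/s².
v = v₀ + at = 7.50 + (-1.1)(3.5) = 3.65 m/s
Δx = v₀t + ½at² = 7.50·3.5 + 0.5·-1.1·3.5² = 19.5 m
Total time = 9.00 + 3.50 = 12.5 s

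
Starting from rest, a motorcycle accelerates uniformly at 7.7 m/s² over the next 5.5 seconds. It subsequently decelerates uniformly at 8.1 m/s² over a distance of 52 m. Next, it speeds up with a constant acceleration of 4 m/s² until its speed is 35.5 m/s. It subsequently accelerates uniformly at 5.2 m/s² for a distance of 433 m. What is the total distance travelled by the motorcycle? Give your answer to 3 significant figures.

640 m

Phase 1 (accelerating): v₀ = 0 m/s, a = 7.7 m/s².
v = v₀ + at = 0 + (7.7)(5.5) = 42.4 m/s
Δx = v₀t + ½at² = 0·5.5 + 0.5·7.7·5.5² = 116 m

Phase 2 (decelerating): v₀ = 42.4 m/s, a = -8.1 m/s².
v² = v₀² + 2aΔx = 42.4² + 2·-8.1·52 = 951 → v = 30.8 m/s
t = (v − v₀)/a = (30.8 − 42.4)/-8.1 = 1.42 s

Phase 3 (accelerating): v₀ = 30.8 m/s, a = 4 m/s².
v = v₀ + at → t = (35.5 − 30.8) / 4 = 1.16 s
v² = v₀² + 2aΔx → Δx = (35.5² − 30.8²)/(2·4) = 38.6 m

Phase 4 (accelerating): v₀ = 35.5 m/s, a = 5.2 m/s².
v² = v₀² + 2aΔx = 35.5² + 2·5.2·433 = 5760 → v = 75.9 m/s
t = (v − v₀)/a = (75.9 − 35.5)/5.2 = 7.77 s
Total distance = 116 + 52.0 + 38.6 + 433 = 640 m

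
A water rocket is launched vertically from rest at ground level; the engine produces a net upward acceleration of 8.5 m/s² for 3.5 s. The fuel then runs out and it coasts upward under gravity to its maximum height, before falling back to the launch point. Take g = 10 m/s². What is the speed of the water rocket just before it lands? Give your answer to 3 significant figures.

43.9 m/s

Phase 1 (powered ascent): v₀ = 0 m/s, a = 8.5 m/s².
v = v₀ + at = 0 + (8.5)(3.5) = 29.8 m/s
Δx = v₀t + ½at² = 0·3.5 + 0.5·8.5·3.5² = 52.1 m

Phase 2 (coasting upward): v₀ = 29.8 m/s, a = -10 m/s².
v = v₀ + at → t = (0 − 29.8) / -10 = 2.98 s
v² = v₀² + 2aΔx → Δx = (0² − 29.8²)/(2·-10) = 44.3 m

Phase 3 (free fall): v₀ = 0 m/s, a = -10 m/s².
Falls 96.3 m from rest: t = √(2·96.3/10) = 4.39 s; v = g·t = 43.9 m/s.
Impact speed = 43.9 m/s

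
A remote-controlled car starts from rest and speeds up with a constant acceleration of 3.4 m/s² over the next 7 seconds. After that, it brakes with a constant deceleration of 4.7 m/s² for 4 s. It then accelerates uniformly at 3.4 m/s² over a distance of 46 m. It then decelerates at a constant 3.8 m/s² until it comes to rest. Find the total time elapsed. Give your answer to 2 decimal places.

Phase 1 (accelerating): v₀ = 0 m/s, a = 3.4 m/s².
v = v₀ + at = 0 + (3.4)(7) = 23.8 m/s
Δx = v₀t + ½at² = 0·7 + 0.5·3.4·7² = 83.3 m

Phase 2 (decelerating): v₀ = 23.8 m/s, a = -4.7 m/s².
v = v₀ + at = 23.8 + (-4.7)(4) = 5.00 m/s
Δx = v₀t + ½at² = 23.8·4 + 0.5·-4.7·4² = 57.6 m

Phase 3 (accelerating): v₀ = 5.00 m/s, a = 3.4 m/s².
v² = v₀² + 2aΔx = 5.00² + 2·3.4·46 = 338 → v = 18.4 m/s
t = (v − v₀)/a = (18.4 − 5.00)/3.4 = 3.94 s

Phase 4 (decelerating): v₀ = 18.4 m/s, a = -3.8 m/s².
v = v₀ + at → t = (0 − 18.4) / -3.8 = 4.84 s
v² = v₀² + 2aΔx → Δx = (0² − 18.4²)/(2·-3.8) = 44.4 m
Total time = 7.00 + 4.00 + 3.94 + 4.84 = 19.8 s

19.77 s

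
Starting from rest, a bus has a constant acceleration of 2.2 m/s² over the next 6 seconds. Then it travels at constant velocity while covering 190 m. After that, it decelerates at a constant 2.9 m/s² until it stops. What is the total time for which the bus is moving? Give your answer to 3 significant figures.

24.9 s

Phase 1 (accelerating): v₀ = 0 m/s, a = 2.2 m/s².
v = v₀ + at = 0 + (2.2)(6) = 13.2 m/s
Δx = v₀t + ½at² = 0·6 + 0.5·2.2·6² = 39.6 m

Phase 2 (constant speed): v₀ = 13.2 m/s, a = 0 m/s².
Constant speed: t = d/v = 190/13.2 = 14.4 s

Phase 3 (decelerating): v₀ = 13.2 m/s, a = -2.9 m/s².
v = v₀ + at → t = (0 − 13.2) / -2.9 = 4.55 s
v² = v₀² + 2aΔx → Δx = (0² − 13.2²)/(2·-2.9) = 30.0 m
Total time = 6.00 + 14.4 + 4.55 = 24.9 s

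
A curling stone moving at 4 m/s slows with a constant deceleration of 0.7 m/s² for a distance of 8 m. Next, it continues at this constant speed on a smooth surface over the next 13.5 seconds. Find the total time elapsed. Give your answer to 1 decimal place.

16.1 s

Phase 1 (decelerating): v₀ = 4.00 m/s, a = -0.7 m/s².
v² = v₀² + 2aΔx = 4.00² + 2·-0.7·8 = 4.80 → v = 2.19 m/s
t = (v − v₀)/a = (2.19 − 4.00)/-0.7 = 2.58 s

Phase 2 (constant speed): v₀ = 2.19 m/s, a = 0 m/s².
v = v₀ + at = 2.19 + (0)(13.5) = 2.19 m/s
Δx = v₀t + ½at² = 2.19·13.5 + 0.5·0·13.5² = 29.6 m
Total time = 2.58 + 13.5 = 16.1 s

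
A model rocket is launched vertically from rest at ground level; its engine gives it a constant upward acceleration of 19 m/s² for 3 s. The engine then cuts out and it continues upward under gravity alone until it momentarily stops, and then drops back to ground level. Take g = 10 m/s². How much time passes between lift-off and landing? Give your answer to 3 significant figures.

Phase 1 (powered ascent): v₀ = 0 m/s, a = 19 m/s².
v = v₀ + at = 0 + (19)(3) = 57.0 m/s
Δx = v₀t + ½at² = 0·3 + 0.5·19·3² = 85.5 m

Phase 2 (coasting upward): v₀ = 57.0 m/s, a = -10 m/s².
v = v₀ + at → t = (0 − 57.0) / -10 = 5.70 s
v² = v₀² + 2aΔx → Δx = (0² − 57.0²)/(2·-10) = 162 m

Phase 3 (free fall): v₀ = 0 m/s, a = -10 m/s².
Falls 248 m from rest: t = √(2·248/10) = 7.04 s; v = g·t = 70.4 m/s.
Total time = 3.00 + 5.70 + 7.04 = 15.7 s

15.7 s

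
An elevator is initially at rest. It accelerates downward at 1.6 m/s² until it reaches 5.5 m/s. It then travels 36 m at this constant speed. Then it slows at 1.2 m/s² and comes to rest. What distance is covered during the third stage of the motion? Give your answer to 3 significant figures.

Phase 1 (accelerating): v₀ = 0 m/s, a = 1.6 m/s².
v = v₀ + at → t = (5.5 − 0) / 1.6 = 3.44 s
v² = v₀² + 2aΔx → Δx = (5.5² − 0²)/(2·1.6) = 9.45 m

Phase 2 (constant speed): v₀ = 5.50 m/s, a = 0 m/s².
Constant speed: t = d/v = 36/5.50 = 6.55 s

Phase 3 (decelerating): v₀ = 5.50 m/s, a = -1.2 m/s².
v = v₀ + at → t = (0 − 5.50) / -1.2 = 4.58 s
v² = v₀² + 2aΔx → Δx = (0² − 5.50²)/(2·-1.2) = 12.6 m
Distance in phase 3 = 12.6 m

12.6 m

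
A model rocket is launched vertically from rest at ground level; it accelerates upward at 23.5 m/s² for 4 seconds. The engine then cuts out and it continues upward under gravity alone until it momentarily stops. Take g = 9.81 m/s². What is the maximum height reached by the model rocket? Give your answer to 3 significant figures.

638 m

Phase 1 (powered ascent): v₀ = 0 m/s, a = 23.5 m/s².
v = v₀ + at = 0 + (23.5)(4) = 94.0 m/s
Δx = v₀t + ½at² = 0·4 + 0.5·23.5·4² = 188 m

Phase 2 (coasting upward): v₀ = 94.0 m/s, a = -9.81 m/s².
v = v₀ + at → t = (0 − 94.0) / -9.81 = 9.58 s
v² = v₀² + 2aΔx → Δx = (0² − 94.0²)/(2·-9.81) = 450 m
Maximum height = 188 + 450 = 638 m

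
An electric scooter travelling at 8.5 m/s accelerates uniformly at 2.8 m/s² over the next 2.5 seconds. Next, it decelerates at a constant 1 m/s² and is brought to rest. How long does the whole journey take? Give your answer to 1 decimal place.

Phase 1 (accelerating): v₀ = 8.50 m/s, a = 2.8 m/s².
v = v₀ + at = 8.50 + (2.8)(2.5) = 15.5 m/s
Δx = v₀t + ½at² = 8.50·2.5 + 0.5·2.8·2.5² = 30.0 m

Phase 2 (decelerating): v₀ = 15.5 m/s, a = -1 m/s².
v = v₀ + at → t = (0 − 15.5) / -1 = 15.5 s
v² = v₀² + 2aΔx → Δx = (0² − 15.5²)/(2·-1) = 120 m
Total time = 2.50 + 15.5 = 18.0 s

18.0 s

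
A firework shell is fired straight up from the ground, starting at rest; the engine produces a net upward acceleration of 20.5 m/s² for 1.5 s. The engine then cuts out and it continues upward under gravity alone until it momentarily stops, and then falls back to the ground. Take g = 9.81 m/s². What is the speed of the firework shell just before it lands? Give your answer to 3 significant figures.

Phase 1 (powered ascent): v₀ = 0 m/s, a = 20.5 m/s².
v = v₀ + at = 0 + (20.5)(1.5) = 30.8 m/s
Δx = v₀t + ½at² = 0·1.5 + 0.5·20.5·1.5² = 23.1 m

Phase 2 (coasting upward): v₀ = 30.8 m/s, a = -9.81 m/s².
v = v₀ + at → t = (0 − 30.8) / -9.81 = 3.13 s
v² = v₀² + 2aΔx → Δx = (0² − 30.8²)/(2·-9.81) = 48.2 m

Phase 3 (free fall): v₀ = 0 m/s, a = -9.81 m/s².
Falls 71.3 m from rest: t = √(2·71.3/9.81) = 3.81 s; v = g·t = 37.4 m/s.
Impact speed = 37.4 m/s

37.4 m/s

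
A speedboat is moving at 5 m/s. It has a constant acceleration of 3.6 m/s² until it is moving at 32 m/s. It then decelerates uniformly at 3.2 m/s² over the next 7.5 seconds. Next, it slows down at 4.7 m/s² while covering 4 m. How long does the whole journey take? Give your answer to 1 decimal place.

15.6 s

Phase 1 (accelerating): v₀ = 5.00 m/s, a = 3.6 m/s².
v = v₀ + at → t = (32 − 5.00) / 3.6 = 7.50 s
v² = v₀² + 2aΔx → Δx = (32² − 5.00²)/(2·3.6) = 139 m

Phase 2 (decelerating): v₀ = 32.0 m/s, a = -3.2 m/s².
v = v₀ + at = 32.0 + (-3.2)(7.5) = 8.00 m/s
Δx = v₀t + ½at² = 32.0·7.5 + 0.5·-3.2·7.5² = 150 m

Phase 3 (decelerating): v₀ = 8.00 m/s, a = -4.7 m/s².
v² = v₀² + 2aΔx = 8.00² + 2·-4.7·4 = 26.4 → v = 5.14 m/s
t = (v − v₀)/a = (5.14 − 8.00)/-4.7 = 0.609 s
Total time = 7.50 + 7.50 + 0.609 = 15.6 s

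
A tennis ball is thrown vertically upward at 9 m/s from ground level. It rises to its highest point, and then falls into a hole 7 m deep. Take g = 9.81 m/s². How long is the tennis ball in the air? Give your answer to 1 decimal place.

2.4 s

Phase 1 (rising): v₀ = 9.00 m/s, a = -9.81 m/s².
v = v₀ + at → t = (0 − 9.00) / -9.81 = 0.917 s
v² = v₀² + 2aΔx → Δx = (0² − 9.00²)/(2·-9.81) = 4.13 m

Phase 2 (falling): v₀ = 0 m/s, a = -9.81 m/s².
Falls 11.1 m from rest: t = √(2·11.1/9.81) = 1.51 s; v = g·t = 14.8 m/s.
Total time = 0.917 + 1.51 = 2.42 s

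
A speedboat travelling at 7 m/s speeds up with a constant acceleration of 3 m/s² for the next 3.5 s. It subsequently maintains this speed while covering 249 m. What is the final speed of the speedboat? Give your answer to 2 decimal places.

17.50 m/s

Phase 1 (accelerating): v₀ = 7.00 m/s, a = 3 m/s².
v = v₀ + at = 7.00 + (3)(3.5) = 17.5 m/s
Δx = v₀t + ½at² = 7.00·3.5 + 0.5·3·3.5² = 42.9 m

Phase 2 (constant speed): v₀ = 17.5 m/s, a = 0 m/s².
Constant speed: t = d/v = 249/17.5 = 14.2 s
Final speed = 17.5 m/s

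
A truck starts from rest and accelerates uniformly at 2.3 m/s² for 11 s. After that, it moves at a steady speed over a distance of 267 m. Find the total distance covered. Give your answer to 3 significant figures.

Phase 1 (accelerating): v₀ = 0 m/s, a = 2.3 m/s².
v = v₀ + at = 0 + (2.3)(11) = 25.3 m/s
Δx = v₀t + ½at² = 0·11 + 0.5·2.3·11² = 139 m

Phase 2 (constant speed): v₀ = 25.3 m/s, a = 0 m/s².
Constant speed: t = d/v = 267/25.3 = 10.6 s
Total distance = 139 + 267 = 406 m

406 m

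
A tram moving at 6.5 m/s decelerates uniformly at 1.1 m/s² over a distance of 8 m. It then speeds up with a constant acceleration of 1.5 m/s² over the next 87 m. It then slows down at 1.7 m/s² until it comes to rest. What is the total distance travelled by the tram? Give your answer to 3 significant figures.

Phase 1 (decelerating): v₀ = 6.50 m/s, a = -1.1 m/s².
v² = v₀² + 2aΔx = 6.50² + 2·-1.1·8 = 24.6 → v = 4.96 m/s
t = (v − v₀)/a = (4.96 − 6.50)/-1.1 = 1.40 s

Phase 2 (accelerating): v₀ = 4.96 m/s, a = 1.5 m/s².
v² = v₀² + 2aΔx = 4.96² + 2·1.5·87 = 286 → v = 16.9 m/s
t = (v − v₀)/a = (16.9 − 4.96)/1.5 = 7.96 s

Phase 3 (decelerating): v₀ = 16.9 m/s, a = -1.7 m/s².
v = v₀ + at → t = (0 − 16.9) / -1.7 = 9.94 s
v² = v₀² + 2aΔx → Δx = (0² − 16.9²)/(2·-1.7) = 84.0 m
Total distance = 8.00 + 87.0 + 84.0 = 179 m

179 m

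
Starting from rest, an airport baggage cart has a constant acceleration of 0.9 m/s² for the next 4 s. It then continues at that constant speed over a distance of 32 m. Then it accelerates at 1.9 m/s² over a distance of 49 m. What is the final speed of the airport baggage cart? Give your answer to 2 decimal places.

Phase 1 (accelerating): v₀ = 0 m/s, a = 0.9 m/s².
v = v₀ + at = 0 + (0.9)(4) = 3.60 m/s
Δx = v₀t + ½at² = 0·4 + 0.5·0.9·4² = 7.20 m

Phase 2 (constant speed): v₀ = 3.60 m/s, a = 0 m/s².
Constant speed: t = d/v = 32/3.60 = 8.89 s

Phase 3 (accelerating): v₀ = 3.60 m/s, a = 1.9 m/s².
v² = v₀² + 2aΔx = 3.60² + 2·1.9·49 = 199 → v = 14.1 m/s
t = (v − v₀)/a = (14.1 − 3.60)/1.9 = 5.53 s
Final speed = 14.1 m/s

14.11 m/s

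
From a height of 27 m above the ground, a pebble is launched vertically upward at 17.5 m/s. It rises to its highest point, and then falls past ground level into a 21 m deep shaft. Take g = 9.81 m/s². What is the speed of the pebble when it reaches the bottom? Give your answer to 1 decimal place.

35.3 m/s

Phase 1 (rising): v₀ = 17.5 m/s, a = -9.81 m/s².
v = v₀ + at → t = (0 − 17.5) / -9.81 = 1.78 s
v² = v₀² + 2aΔx → Δx = (0² − 17.5²)/(2·-9.81) = 15.6 m

Phase 2 (falling): v₀ = 0 m/s, a = -9.81 m/s².
Falls 63.6 m from rest: t = √(2·63.6/9.81) = 3.60 s; v = g·t = 35.3 m/s.
Final speed = 35.3 m/s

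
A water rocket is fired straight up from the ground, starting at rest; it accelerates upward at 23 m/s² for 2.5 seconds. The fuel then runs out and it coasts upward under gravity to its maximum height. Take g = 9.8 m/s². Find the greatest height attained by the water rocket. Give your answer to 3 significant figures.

Phase 1 (powered ascent): v₀ = 0 m/s, a = 23 m/s².
v = v₀ + at = 0 + (23)(2.5) = 57.5 m/s
Δx = v₀t + ½at² = 0·2.5 + 0.5·23·2.5² = 71.9 m

Phase 2 (coasting upward): v₀ = 57.5 m/s, a = -9.8 m/s².
v = v₀ + at → t = (0 − 57.5) / -9.8 = 5.87 s
v² = v₀² + 2aΔx → Δx = (0² − 57.5²)/(2·-9.8) = 169 m
Maximum height = 71.9 + 169 = 241 m

241 m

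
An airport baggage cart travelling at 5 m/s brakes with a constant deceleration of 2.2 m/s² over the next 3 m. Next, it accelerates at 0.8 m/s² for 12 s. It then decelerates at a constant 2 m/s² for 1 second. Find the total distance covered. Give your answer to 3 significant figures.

Phase 1 (decelerating): v₀ = 5.00 m/s, a = -2.2 m/s².
v² = v₀² + 2aΔx = 5.00² + 2·-2.2·3 = 11.8 → v = 3.44 m/s
t = (v − v₀)/a = (3.44 − 5.00)/-2.2 = 0.711 s

Phase 2 (accelerating): v₀ = 3.44 m/s, a = 0.8 m/s².
v = v₀ + at = 3.44 + (0.8)(12) = 13.0 m/s
Δx = v₀t + ½at² = 3.44·12 + 0.5·0.8·12² = 98.8 m

Phase 3 (decelerating): v₀ = 13.0 m/s, a = -2 m/s².
v = v₀ + at = 13.0 + (-2)(1) = 11.0 m/s
Δx = v₀t + ½at² = 13.0·1 + 0.5·-2·1² = 12.0 m
Total distance = 3.00 + 98.8 + 12.0 = 114 m

114 m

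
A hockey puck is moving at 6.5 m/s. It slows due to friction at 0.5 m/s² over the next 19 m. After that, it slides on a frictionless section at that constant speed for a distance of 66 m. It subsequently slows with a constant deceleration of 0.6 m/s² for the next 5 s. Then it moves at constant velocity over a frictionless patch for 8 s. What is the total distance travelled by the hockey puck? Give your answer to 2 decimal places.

116.18 m

Phase 1 (decelerating): v₀ = 6.50 m/s, a = -0.5 m/s².
v² = v₀² + 2aΔx = 6.50² + 2·-0.5·19 = 23.2 → v = 4.82 m/s
t = (v − v₀)/a = (4.82 − 6.50)/-0.5 = 3.36 s

Phase 2 (constant speed): v₀ = 4.82 m/s, a = 0 m/s².
Constant speed: t = d/v = 66/4.82 = 13.7 s

Phase 3 (decelerating): v₀ = 4.82 m/s, a = -0.6 m/s².
v = v₀ + at = 4.82 + (-0.6)(5) = 1.82 m/s
Δx = v₀t + ½at² = 4.82·5 + 0.5·-0.6·5² = 16.6 m

Phase 4 (constant speed): v₀ = 1.82 m/s, a = 0 m/s².
v = v₀ + at = 1.82 + (0)(8) = 1.82 m/s
Δx = v₀t + ½at² = 1.82·8 + 0.5·0·8² = 14.6 m
Total distance = 19.0 + 66.0 + 16.6 + 14.6 = 116 m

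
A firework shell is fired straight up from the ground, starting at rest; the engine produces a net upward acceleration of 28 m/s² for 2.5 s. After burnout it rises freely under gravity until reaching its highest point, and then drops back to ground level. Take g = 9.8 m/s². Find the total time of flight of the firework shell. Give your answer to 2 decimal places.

17.94 s

Phase 1 (powered ascent): v₀ = 0 m/s, a = 28 m/s².
v = v₀ + at = 0 + (28)(2.5) = 70.0 m/s
Δx = v₀t + ½at² = 0·2.5 + 0.5·28·2.5² = 87.5 m

Phase 2 (coasting upward): v₀ = 70.0 m/s, a = -9.8 m/s².
v = v₀ + at → t = (0 − 70.0) / -9.8 = 7.14 s
v² = v₀² + 2aΔx → Δx = (0² − 70.0²)/(2·-9.8) = 250 m

Phase 3 (free fall): v₀ = 0 m/s, a = -9.8 m/s².
Falls 338 m from rest: t = √(2·338/9.8) = 8.30 s; v = g·t = 81.3 m/s.
Total time = 2.50 + 7.14 + 8.30 = 17.9 s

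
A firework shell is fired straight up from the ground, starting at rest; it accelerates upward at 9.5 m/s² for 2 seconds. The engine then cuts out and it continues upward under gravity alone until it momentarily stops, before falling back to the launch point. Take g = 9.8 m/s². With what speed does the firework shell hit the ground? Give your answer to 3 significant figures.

Phase 1 (powered ascent): v₀ = 0 m/s, a = 9.5 m/s².
v = v₀ + at = 0 + (9.5)(2) = 19.0 m/s
Δx = v₀t + ½at² = 0·2 + 0.5·9.5·2² = 19.0 m

Phase 2 (coasting upward): v₀ = 19.0 m/s, a = -9.8 m/s².
v = v₀ + at → t = (0 − 19.0) / -9.8 = 1.94 s
v² = v₀² + 2aΔx → Δx = (0² − 19.0²)/(2·-9.8) = 18.4 m

Phase 3 (free fall): v₀ = 0 m/s, a = -9.8 m/s².
Falls 37.4 m from rest: t = √(2·37.4/9.8) = 2.76 s; v = g·t = 27.1 m/s.
Impact speed = 27.1 m/s

27.1 m/s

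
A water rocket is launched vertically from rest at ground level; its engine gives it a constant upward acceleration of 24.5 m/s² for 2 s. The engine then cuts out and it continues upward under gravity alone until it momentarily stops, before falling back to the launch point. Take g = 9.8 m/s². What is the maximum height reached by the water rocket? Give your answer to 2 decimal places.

Phase 1 (powered ascent): v₀ = 0 m/s, a = 24.5 m/s².
v = v₀ + at = 0 + (24.5)(2) = 49.0 m/s
Δx = v₀t + ½at² = 0·2 + 0.5·24.5·2² = 49.0 m

Phase 2 (coasting upward): v₀ = 49.0 m/s, a = -9.8 m/s².
v = v₀ + at → t = (0 − 49.0) / -9.8 = 5.00 s
v² = v₀² + 2aΔx → Δx = (0² − 49.0²)/(2·-9.8) = 122 m
Maximum height = 49.0 + 122 = 172 m

171.50 m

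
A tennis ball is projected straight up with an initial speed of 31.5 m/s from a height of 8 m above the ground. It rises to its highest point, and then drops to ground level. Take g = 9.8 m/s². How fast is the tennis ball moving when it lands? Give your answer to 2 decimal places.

Phase 1 (rising): v₀ = 31.5 m/s, a = -9.8 m/s².
v = v₀ + at → t = (0 − 31.5) / -9.8 = 3.21 s
v² = v₀² + 2aΔx → Δx = (0² − 31.5²)/(2·-9.8) = 50.6 m

Phase 2 (falling): v₀ = 0 m/s, a = -9.8 m/s².
Falls 58.6 m from rest: t = √(2·58.6/9.8) = 3.46 s; v = g·t = 33.9 m/s.
Final speed = 33.9 m/s

33.90 m/s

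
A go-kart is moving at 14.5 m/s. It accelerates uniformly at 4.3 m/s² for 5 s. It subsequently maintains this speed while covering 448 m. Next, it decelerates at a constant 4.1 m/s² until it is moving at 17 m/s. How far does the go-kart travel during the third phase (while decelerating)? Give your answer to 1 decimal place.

Phase 1 (accelerating): v₀ = 14.5 m/s, a = 4.3 m/s².
v = v₀ + at = 14.5 + (4.3)(5) = 36.0 m/s
Δx = v₀t + ½at² = 14.5·5 + 0.5·4.3·5² = 126 m

Phase 2 (constant speed): v₀ = 36.0 m/s, a = 0 m/s².
Constant speed: t = d/v = 448/36.0 = 12.4 s

Phase 3 (decelerating): v₀ = 36.0 m/s, a = -4.1 m/s².
v = v₀ + at → t = (17 − 36.0) / -4.1 = 4.63 s
v² = v₀² + 2aΔx → Δx = (17² − 36.0²)/(2·-4.1) = 123 m
Distance in phase 3 = 123 m

122.8 m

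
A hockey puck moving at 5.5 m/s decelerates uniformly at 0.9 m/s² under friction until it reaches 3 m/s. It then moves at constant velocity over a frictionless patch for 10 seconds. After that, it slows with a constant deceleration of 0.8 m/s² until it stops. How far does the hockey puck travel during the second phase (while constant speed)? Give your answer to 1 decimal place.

Phase 1 (decelerating): v₀ = 5.50 m/s, a = -0.9 m/s².
v = v₀ + at → t = (3 − 5.50) / -0.9 = 2.78 s
v² = v₀² + 2aΔx → Δx = (3² − 5.50²)/(2·-0.9) = 11.8 m

Phase 2 (constant speed): v₀ = 3.00 m/s, a = 0 m/s².
v = v₀ + at = 3.00 + (0)(10) = 3.00 m/s
Δx = v₀t + ½at² = 3.00·10 + 0.5·0·10² = 30.0 m
Distance in phase 2 = 30.0 m

30.0 m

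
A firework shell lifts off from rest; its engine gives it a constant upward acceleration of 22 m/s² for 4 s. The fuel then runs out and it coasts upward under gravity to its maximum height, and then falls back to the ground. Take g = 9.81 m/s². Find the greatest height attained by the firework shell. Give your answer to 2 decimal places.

Phase 1 (powered ascent): v₀ = 0 m/s, a = 22 m/s².
v = v₀ + at = 0 + (22)(4) = 88.0 m/s
Δx = v₀t + ½at² = 0·4 + 0.5·22·4² = 176 m

Phase 2 (coasting upward): v₀ = 88.0 m/s, a = -9.81 m/s².
v = v₀ + at → t = (0 − 88.0) / -9.81 = 8.97 s
v² = v₀² + 2aΔx → Δx = (0² − 88.0²)/(2·-9.81) = 395 m
Maximum height = 176 + 395 = 571 m

570.70 m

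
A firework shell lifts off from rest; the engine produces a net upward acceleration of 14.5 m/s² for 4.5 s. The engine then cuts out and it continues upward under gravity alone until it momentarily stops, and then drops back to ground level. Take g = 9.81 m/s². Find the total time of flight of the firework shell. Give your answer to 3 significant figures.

Phase 1 (powered ascent): v₀ = 0 m/s, a = 14.5 m/s².
v = v₀ + at = 0 + (14.5)(4.5) = 65.2 m/s
Δx = v₀t + ½at² = 0·4.5 + 0.5·14.5·4.5² = 147 m

Phase 2 (coasting upward): v₀ = 65.2 m/s, a = -9.81 m/s².
v = v₀ + at → t = (0 − 65.2) / -9.81 = 6.65 s
v² = v₀² + 2aΔx → Δx = (0² − 65.2²)/(2·-9.81) = 217 m

Phase 3 (free fall): v₀ = 0 m/s, a = -9.81 m/s².
Falls 364 m from rest: t = √(2·364/9.81) = 8.61 s; v = g·t = 84.5 m/s.
Total time = 4.50 + 6.65 + 8.61 = 19.8 s

19.8 s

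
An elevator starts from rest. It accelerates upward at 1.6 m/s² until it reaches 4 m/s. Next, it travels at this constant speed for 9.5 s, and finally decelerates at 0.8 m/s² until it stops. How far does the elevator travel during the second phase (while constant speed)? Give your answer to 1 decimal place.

Phase 1 (accelerating): v₀ = 0 m/s, a = 1.6 m/s².
v = v₀ + at → t = (4 − 0) / 1.6 = 2.50 s
v² = v₀² + 2aΔx → Δx = (4² − 0²)/(2·1.6) = 5.00 m

Phase 2 (constant speed): v₀ = 4.00 m/s, a = 0 m/s².
v = v₀ + at = 4.00 + (0)(9.5) = 4.00 m/s
Δx = v₀t + ½at² = 4.00·9.5 + 0.5·0·9.5² = 38.0 m
Distance in phase 2 = 38.0 m

38.0 m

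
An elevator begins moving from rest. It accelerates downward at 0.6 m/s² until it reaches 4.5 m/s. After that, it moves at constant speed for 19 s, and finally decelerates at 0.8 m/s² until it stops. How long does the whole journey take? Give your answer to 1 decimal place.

Phase 1 (accelerating): v₀ = 0 m/s, a = 0.6 m/s².
v = v₀ + at → t = (4.5 − 0) / 0.6 = 7.50 s
v² = v₀² + 2aΔx → Δx = (4.5² − 0²)/(2·0.6) = 16.9 m

Phase 2 (constant speed): v₀ = 4.50 m/s, a = 0 m/s².
v = v₀ + at = 4.50 + (0)(19) = 4.50 m/s
Δx = v₀t + ½at² = 4.50·19 + 0.5·0·19² = 85.5 m

Phase 3 (decelerating): v₀ = 4.50 m/s, a = -0.8 m/s².
v = v₀ + at → t = (0 − 4.50) / -0.8 = 5.62 s
v² = v₀² + 2aΔx → Δx = (0² − 4.50²)/(2·-0.8) = 12.7 m
Total time = 7.50 + 19.0 + 5.62 = 32.1 s

32.1 s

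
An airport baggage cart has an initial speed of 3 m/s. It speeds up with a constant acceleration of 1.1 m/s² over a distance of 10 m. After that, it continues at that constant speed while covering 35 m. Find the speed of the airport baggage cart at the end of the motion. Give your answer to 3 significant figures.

Phase 1 (accelerating): v₀ = 3.00 m/s, a = 1.1 m/s².
v² = v₀² + 2aΔx = 3.00² + 2·1.1·10 = 31.0 → v = 5.57 m/s
t = (v − v₀)/a = (5.57 − 3.00)/1.1 = 2.33 s

Phase 2 (constant speed): v₀ = 5.57 m/s, a = 0 m/s².
Constant speed: t = d/v = 35/5.57 = 6.29 s
Final speed = 5.57 m/s

5.57 m/s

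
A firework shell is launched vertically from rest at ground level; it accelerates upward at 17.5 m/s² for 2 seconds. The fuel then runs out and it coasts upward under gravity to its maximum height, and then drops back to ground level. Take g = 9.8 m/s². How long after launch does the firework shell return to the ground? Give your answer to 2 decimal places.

10.03 s

Phase 1 (powered ascent): v₀ = 0 m/s, a = 17.5 m/s².
v = v₀ + at = 0 + (17.5)(2) = 35.0 m/s
Δx = v₀t + ½at² = 0·2 + 0.5·17.5·2² = 35.0 m

Phase 2 (coasting upward): v₀ = 35.0 m/s, a = -9.8 m/s².
v = v₀ + at → t = (0 − 35.0) / -9.8 = 3.57 s
v² = v₀² + 2aΔx → Δx = (0² − 35.0²)/(2·-9.8) = 62.5 m

Phase 3 (free fall): v₀ = 0 m/s, a = -9.8 m/s².
Falls 97.5 m from rest: t = √(2·97.5/9.8) = 4.46 s; v = g·t = 43.7 m/s.
Total time = 2.00 + 3.57 + 4.46 = 10.0 s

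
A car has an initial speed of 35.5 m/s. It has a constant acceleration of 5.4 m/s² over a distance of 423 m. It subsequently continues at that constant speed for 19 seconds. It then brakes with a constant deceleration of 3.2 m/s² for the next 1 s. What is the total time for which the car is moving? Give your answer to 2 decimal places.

Phase 1 (accelerating): v₀ = 35.5 m/s, a = 5.4 m/s².
v² = v₀² + 2aΔx = 35.5² + 2·5.4·423 = 5830 → v = 76.3 m/s
t = (v − v₀)/a = (76.3 − 35.5)/5.4 = 7.56 s

Phase 2 (constant speed): v₀ = 76.3 m/s, a = 0 m/s².
v = v₀ + at = 76.3 + (0)(19) = 76.3 m/s
Δx = v₀t + ½at² = 76.3·19 + 0.5·0·19² = 1450 m

Phase 3 (decelerating): v₀ = 76.3 m/s, a = -3.2 m/s².
v = v₀ + at = 76.3 + (-3.2)(1) = 73.1 m/s
Δx = v₀t + ½at² = 76.3·1 + 0.5·-3.2·1² = 74.7 m
Total time = 7.56 + 19.0 + 1.00 = 27.6 s

27.56 s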